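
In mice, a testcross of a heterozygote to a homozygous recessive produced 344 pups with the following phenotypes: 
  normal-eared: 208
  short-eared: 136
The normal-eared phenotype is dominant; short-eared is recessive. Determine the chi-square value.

A testcross of a heterozygote (Aa × aa) gives a 1:1 phenotypic ratio.
Total ratio parts = 2. Expected numbers out of 344:
  normal-eared: 344 × 1/2 = 172
  short-eared: 344 × 1/2 = 172
χ² = Σ (O − E)² / E
  normal-eared: (208 − 172)² / 172 = 7.5349
  short-eared: (136 − 172)² / 172 = 7.5349
χ² = 7.5349 + 7.5349 = 15.0698 ≈ 15.070

15.070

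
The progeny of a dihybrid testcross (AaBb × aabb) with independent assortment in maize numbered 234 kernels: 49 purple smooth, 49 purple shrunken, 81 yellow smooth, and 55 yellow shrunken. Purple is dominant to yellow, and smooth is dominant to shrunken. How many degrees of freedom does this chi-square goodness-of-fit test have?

A dihybrid testcross with independent assortment gives a 1:1:1:1 ratio.
A goodness-of-fit test with 4 phenotype classes has df = 4 − 1 = 3.

3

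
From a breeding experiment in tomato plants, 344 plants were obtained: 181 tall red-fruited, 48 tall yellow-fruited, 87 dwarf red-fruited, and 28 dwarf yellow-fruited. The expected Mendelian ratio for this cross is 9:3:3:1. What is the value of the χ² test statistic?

14.842

Under the 9:3:3:1 hypothesis (Σ ratio = 16, N = 344):
  tall red-fruited: 344 × 9/16 = 193.5
  tall yellow-fruited: 344 × 3/16 = 64.5
  dwarf red-fruited: 344 × 3/16 = 64.5
  dwarf yellow-fruited: 344 × 1/16 = 21.5
χ² = Σ (O − E)² / E
  tall red-fruited: (181 − 193.5)² / 193.5 = 0.8075
  tall yellow-fruited: (48 − 64.5)² / 64.5 = 4.2209
  dwarf red-fruited: (87 − 64.5)² / 64.5 = 7.8488
  dwarf yellow-fruited: (28 − 21.5)² / 21.5 = 1.9651
χ² = 0.8075 + 4.2209 + 7.8488 + 1.9651 = 14.8423 ≈ 14.842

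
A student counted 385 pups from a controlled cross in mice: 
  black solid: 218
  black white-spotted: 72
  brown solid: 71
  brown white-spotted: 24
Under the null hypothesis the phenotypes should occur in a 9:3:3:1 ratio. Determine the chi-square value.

0.030

The 9:3:3:1 ratio has 16 parts, so with N = 385 the expected counts are:
  black solid: 385 × 9/16 = 216.5625
  black white-spotted: 385 × 3/16 = 72.1875
  brown solid: 385 × 3/16 = 72.1875
  brown white-spotted: 385 × 1/16 = 24.0625
χ² = Σ (O − E)² / E
  black solid: (218 − 216.5625)² / 216.5625 = 0.0095
  black white-spotted: (72 − 72.1875)² / 72.1875 = 0.0005
  brown solid: (71 − 72.1875)² / 72.1875 = 0.0195
  brown white-spotted: (24 − 24.0625)² / 24.0625 = 0.0002
χ² = 0.0095 + 0.0005 + 0.0195 + 0.0002 = 0.0297 ≈ 0.030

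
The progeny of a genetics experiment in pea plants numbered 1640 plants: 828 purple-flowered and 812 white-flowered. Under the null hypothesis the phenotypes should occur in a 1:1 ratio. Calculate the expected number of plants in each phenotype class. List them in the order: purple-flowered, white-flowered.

Total ratio parts = 2. Expected numbers out of 1640:
  purple-flowered: 1640 × 1/2 = 820
  white-flowered: 1640 × 1/2 = 820

820, 820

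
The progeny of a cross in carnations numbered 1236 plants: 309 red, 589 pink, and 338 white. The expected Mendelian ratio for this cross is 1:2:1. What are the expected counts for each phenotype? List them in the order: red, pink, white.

Total ratio parts = 4. Expected numbers out of 1236:
  red: 1236 × 1/4 = 309
  pink: 1236 × 2/4 = 618
  white: 1236 × 1/4 = 309

309, 618, 309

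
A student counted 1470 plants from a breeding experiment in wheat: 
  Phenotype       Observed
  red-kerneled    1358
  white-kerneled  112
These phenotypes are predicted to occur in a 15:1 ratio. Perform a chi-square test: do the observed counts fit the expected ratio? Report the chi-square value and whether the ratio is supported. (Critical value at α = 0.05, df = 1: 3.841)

Total ratio parts = 16. Expected numbers out of 1470:
  red-kerneled: 1470 × 15/16 = 1378.125
  white-kerneled: 1470 × 1/16 = 91.875
χ² = Σ (O − E)² / E
  red-kerneled: (1358 − 1378.125)² / 1378.125 = 0.2939
  white-kerneled: (112 − 91.875)² / 91.875 = 4.4083
χ² = 0.2939 + 4.4083 = 4.7022 ≈ 4.702
Degrees of freedom = 2 − 1 = 1; critical value at α = 0.05 is 3.841.
Since 4.702 > 3.841, we reject the null hypothesis — the data do not fit the 15:1 ratio.

4.702; not consistent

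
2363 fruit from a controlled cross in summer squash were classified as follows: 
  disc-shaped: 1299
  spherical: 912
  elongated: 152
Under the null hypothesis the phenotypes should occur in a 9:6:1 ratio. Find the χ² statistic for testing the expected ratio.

Under the 9:6:1 hypothesis (Σ ratio = 16, N = 2363):
  disc-shaped: 2363 × 9/16 = 1329.1875
  spherical: 2363 × 6/16 = 886.125
  elongated: 2363 × 1/16 = 147.6875
χ² = Σ (O − E)² / E
  disc-shaped: (1299 − 1329.1875)² / 1329.1875 = 0.6856
  spherical: (912 − 886.125)² / 886.125 = 0.7556
  elongated: (152 − 147.6875)² / 147.6875 = 0.1259
χ² = 0.6856 + 0.7556 + 0.1259 = 1.5671 ≈ 1.567

1.567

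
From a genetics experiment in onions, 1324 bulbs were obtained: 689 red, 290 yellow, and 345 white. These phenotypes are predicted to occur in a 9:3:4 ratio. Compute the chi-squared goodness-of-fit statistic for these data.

Under the 9:3:4 hypothesis (Σ ratio = 16, N = 1324):
  red: 1324 × 9/16 = 744.75
  yellow: 1324 × 3/16 = 248.25
  white: 1324 × 4/16 = 331
χ² = Σ (O − E)² / E
  red: (689 − 744.75)² / 744.75 = 4.1733
  yellow: (290 − 248.25)² / 248.25 = 7.0214
  white: (345 − 331)² / 331 = 0.5921
χ² = 4.1733 + 7.0214 + 0.5921 = 11.7868 ≈ 11.787

11.787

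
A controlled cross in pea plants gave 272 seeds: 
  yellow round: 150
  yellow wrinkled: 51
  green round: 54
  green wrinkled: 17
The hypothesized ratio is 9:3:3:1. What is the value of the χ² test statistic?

0.235

Under the 9:3:3:1 hypothesis (Σ ratio = 16, N = 272):
  yellow round: 272 × 9/16 = 153
  yellow wrinkled: 272 × 3/16 = 51
  green round: 272 × 3/16 = 51
  green wrinkled: 272 × 1/16 = 17
χ² = Σ (O − E)² / E
  yellow round: (150 − 153)² / 153 = 0.0588
  yellow wrinkled: (51 − 51)² / 51 = 0.0000
  green round: (54 − 51)² / 51 = 0.1765
  green wrinkled: (17 − 17)² / 17 = 0.0000
χ² = 0.0588 + 0.0000 + 0.1765 + 0.0000 = 0.2353 ≈ 0.235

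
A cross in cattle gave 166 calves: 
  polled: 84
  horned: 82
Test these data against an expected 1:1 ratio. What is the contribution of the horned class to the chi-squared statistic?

Total ratio parts = 2. Expected numbers out of 166:
  polled: 166 × 1/2 = 83
  horned: 166 × 1/2 = 83
Contribution of horned: (82 − 83)² / 83 = 0.0120

0.012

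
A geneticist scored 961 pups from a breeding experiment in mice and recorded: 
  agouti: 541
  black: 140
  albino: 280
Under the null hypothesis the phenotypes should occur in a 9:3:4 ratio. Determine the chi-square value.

Under the 9:3:4 hypothesis (Σ ratio = 16, N = 961):
  agouti: 961 × 9/16 = 540.5625
  black: 961 × 3/16 = 180.1875
  albino: 961 × 4/16 = 240.25
χ² = Σ (O − E)² / E
  agouti: (541 − 540.5625)² / 540.5625 = 0.0004
  black: (140 − 180.1875)² / 180.1875 = 8.9631
  albino: (280 − 240.25)² / 240.25 = 6.5767
χ² = 0.0004 + 8.9631 + 6.5767 = 15.5402 ≈ 15.540

15.540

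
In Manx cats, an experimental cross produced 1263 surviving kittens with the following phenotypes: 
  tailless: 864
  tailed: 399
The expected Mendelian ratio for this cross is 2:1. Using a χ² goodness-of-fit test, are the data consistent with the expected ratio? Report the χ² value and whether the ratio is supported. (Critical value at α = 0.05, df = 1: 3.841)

1.724; consistent

Under the 2:1 hypothesis (Σ ratio = 3, N = 1263):
  tailless: 1263 × 2/3 = 842
  tailed: 1263 × 1/3 = 421
χ² = Σ (O − E)² / E
  tailless: (864 − 842)² / 842 = 0.5748
  tailed: (399 − 421)² / 421 = 1.1496
χ² = 0.5748 + 1.1496 = 1.7244 ≈ 1.724
Degrees of freedom = 2 − 1 = 1; critical value at α = 0.05 is 3.841.
Since 1.724 < 3.841, we fail to reject the null hypothesis — the data are consistent with the 2:1 ratio.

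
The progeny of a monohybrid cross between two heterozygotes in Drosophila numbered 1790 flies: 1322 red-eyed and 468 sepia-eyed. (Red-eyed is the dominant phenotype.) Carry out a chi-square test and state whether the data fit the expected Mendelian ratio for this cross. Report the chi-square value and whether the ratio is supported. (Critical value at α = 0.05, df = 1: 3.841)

1.252; consistent

For a monohybrid cross between heterozygotes with complete dominance, the expected phenotypic ratio is 3:1.
Total ratio parts = 4. Expected numbers out of 1790:
  red-eyed: 1790 × 3/4 = 1342.5
  sepia-eyed: 1790 × 1/4 = 447.5
χ² = Σ (O − E)² / E
  red-eyed: (1322 − 1342.5)² / 1342.5 = 0.3130
  sepia-eyed: (468 − 447.5)² / 447.5 = 0.9391
χ² = 0.3130 + 0.9391 = 1.2521 ≈ 1.252
Degrees of freedom = 2 − 1 = 1; critical value at α = 0.05 is 3.841.
Since 1.252 < 3.841, we fail to reject the null hypothesis — the data are consistent with the 3:1 ratio.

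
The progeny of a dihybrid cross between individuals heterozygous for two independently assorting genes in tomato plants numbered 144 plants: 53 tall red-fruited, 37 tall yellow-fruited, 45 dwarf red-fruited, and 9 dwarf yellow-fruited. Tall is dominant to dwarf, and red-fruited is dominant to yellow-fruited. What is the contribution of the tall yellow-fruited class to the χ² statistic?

A dihybrid F₂ with independent assortment and complete dominance at both loci gives a 9:3:3:1 phenotypic ratio.
The 9:3:3:1 ratio has 16 parts, so with N = 144 the expected counts are:
  tall red-fruited: 144 × 9/16 = 81
  tall yellow-fruited: 144 × 3/16 = 27
  dwarf red-fruited: 144 × 3/16 = 27
  dwarf yellow-fruited: 144 × 1/16 = 9
Contribution of tall yellow-fruited: (37 − 27)² / 27 = 3.7037

3.704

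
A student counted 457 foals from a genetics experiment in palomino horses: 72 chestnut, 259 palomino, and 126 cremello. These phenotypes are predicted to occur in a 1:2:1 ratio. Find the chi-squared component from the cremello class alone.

1.208

The 1:2:1 ratio has 4 parts, so with N = 457 the expected counts are:
  chestnut: 457 × 1/4 = 114.25
  palomino: 457 × 2/4 = 228.5
  cremello: 457 × 1/4 = 114.25
Contribution of cremello: (126 − 114.25)² / 114.25 = 1.2084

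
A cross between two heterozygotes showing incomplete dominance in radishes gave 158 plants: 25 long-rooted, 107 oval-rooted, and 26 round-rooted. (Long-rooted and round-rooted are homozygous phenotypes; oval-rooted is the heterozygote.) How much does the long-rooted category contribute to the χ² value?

5.323

With incomplete dominance, a heterozygote × heterozygote cross gives a 1:2:1 phenotypic ratio.
Expected counts for N = 158 under a 1:2:1 ratio (total parts = 4):
  long-rooted: 158 × 1/4 = 39.5
  oval-rooted: 158 × 2/4 = 79
  round-rooted: 158 × 1/4 = 39.5
Contribution of long-rooted: (25 − 39.5)² / 39.5 = 5.3228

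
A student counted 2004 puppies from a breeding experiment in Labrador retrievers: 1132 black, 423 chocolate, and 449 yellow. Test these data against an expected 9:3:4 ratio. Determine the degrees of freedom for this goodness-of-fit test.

2

A goodness-of-fit test with 3 phenotype classes has df = 3 − 1 = 2.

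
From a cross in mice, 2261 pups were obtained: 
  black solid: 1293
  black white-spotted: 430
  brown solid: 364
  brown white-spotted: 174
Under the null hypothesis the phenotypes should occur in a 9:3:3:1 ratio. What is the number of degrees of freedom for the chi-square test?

A goodness-of-fit test with 4 phenotype classes has df = 4 − 1 = 3.

3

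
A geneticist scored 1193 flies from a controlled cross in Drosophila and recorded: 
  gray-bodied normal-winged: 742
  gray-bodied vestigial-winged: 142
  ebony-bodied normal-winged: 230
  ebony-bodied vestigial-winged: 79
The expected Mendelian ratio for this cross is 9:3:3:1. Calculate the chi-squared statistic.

37.772

Expected counts for N = 1193 under a 9:3:3:1 ratio (total parts = 16):
  gray-bodied normal-winged: 1193 × 9/16 = 671.0625
  gray-bodied vestigial-winged: 1193 × 3/16 = 223.6875
  ebony-bodied normal-winged: 1193 × 3/16 = 223.6875
  ebony-bodied vestigial-winged: 1193 × 1/16 = 74.5625
χ² = Σ (O − E)² / E
  gray-bodied normal-winged: (742 − 671.0625)² / 671.0625 = 7.4987
  gray-bodied vestigial-winged: (142 − 223.6875)² / 223.6875 = 29.8311
  ebony-bodied normal-winged: (230 − 223.6875)² / 223.6875 = 0.1781
  ebony-bodied vestigial-winged: (79 − 74.5625)² / 74.5625 = 0.2641
χ² = 7.4987 + 29.8311 + 0.1781 + 0.2641 = 37.772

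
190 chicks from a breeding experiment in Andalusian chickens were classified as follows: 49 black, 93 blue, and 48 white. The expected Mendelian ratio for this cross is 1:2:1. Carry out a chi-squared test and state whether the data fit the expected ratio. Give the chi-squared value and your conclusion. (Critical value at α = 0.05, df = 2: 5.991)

Total ratio parts = 4. Expected numbers out of 190:
  black: 190 × 1/4 = 47.5
  blue: 190 × 2/4 = 95
  white: 190 × 1/4 = 47.5
χ² = Σ (O − E)² / E
  black: (49 − 47.5)² / 47.5 = 0.0474
  blue: (93 − 95)² / 95 = 0.0421
  white: (48 − 47.5)² / 47.5 = 0.0053
χ² = 0.0474 + 0.0421 + 0.0053 = 0.0948 ≈ 0.095
Degrees of freedom = 3 − 1 = 2; critical value at α = 0.05 is 5.991.
Since 0.095 < 5.991, we fail to reject the null hypothesis — the data are consistent with the 1:2:1 ratio.

0.095; consistent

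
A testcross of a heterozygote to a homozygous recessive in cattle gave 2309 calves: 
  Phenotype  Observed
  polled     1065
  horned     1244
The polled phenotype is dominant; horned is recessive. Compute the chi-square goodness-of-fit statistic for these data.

A testcross of a heterozygote (Aa × aa) gives a 1:1 phenotypic ratio.
The 1:1 ratio has 2 parts, so with N = 2309 the expected counts are:
  polled: 2309 × 1/2 = 1154.5
  horned: 2309 × 1/2 = 1154.5
χ² = Σ (O − E)² / E
  polled: (1065 − 1154.5)² / 1154.5 = 6.9383
  horned: (1244 − 1154.5)² / 1154.5 = 6.9383
χ² = 6.9383 + 6.9383 = 13.8766 ≈ 13.877

13.877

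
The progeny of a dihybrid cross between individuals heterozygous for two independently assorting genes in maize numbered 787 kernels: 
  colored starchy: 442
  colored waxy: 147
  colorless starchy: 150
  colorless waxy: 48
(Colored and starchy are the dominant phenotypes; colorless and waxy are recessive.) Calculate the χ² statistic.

A dihybrid F₂ with independent assortment and complete dominance at both loci gives a 9:3:3:1 phenotypic ratio.
Under the 9:3:3:1 hypothesis (Σ ratio = 16, N = 787):
  colored starchy: 787 × 9/16 = 442.6875
  colored waxy: 787 × 3/16 = 147.5625
  colorless starchy: 787 × 3/16 = 147.5625
  colorless waxy: 787 × 1/16 = 49.1875
χ² = Σ (O − E)² / E
  colored starchy: (442 − 442.6875)² / 442.6875 = 0.0011
  colored waxy: (147 − 147.5625)² / 147.5625 = 0.0021
  colorless starchy: (150 − 147.5625)² / 147.5625 = 0.0403
  colorless waxy: (48 − 49.1875)² / 49.1875 = 0.0287
χ² = 0.0011 + 0.0021 + 0.0403 + 0.0287 = 0.0722 ≈ 0.072

0.072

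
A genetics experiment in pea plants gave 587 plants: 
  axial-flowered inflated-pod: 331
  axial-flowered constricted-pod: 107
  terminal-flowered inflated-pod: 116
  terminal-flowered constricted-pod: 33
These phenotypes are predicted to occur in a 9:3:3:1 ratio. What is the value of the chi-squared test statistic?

0.778

Under the 9:3:3:1 hypothesis (Σ ratio = 16, N = 587):
  axial-flowered inflated-pod: 587 × 9/16 = 330.1875
  axial-flowered constricted-pod: 587 × 3/16 = 110.0625
  terminal-flowered inflated-pod: 587 × 3/16 = 110.0625
  terminal-flowered constricted-pod: 587 × 1/16 = 36.6875
χ² = Σ (O − E)² / E
  axial-flowered inflated-pod: (331 − 330.1875)² / 330.1875 = 0.0020
  axial-flowered constricted-pod: (107 − 110.0625)² / 110.0625 = 0.0852
  terminal-flowered inflated-pod: (116 − 110.0625)² / 110.0625 = 0.3203
  terminal-flowered constricted-pod: (33 − 36.6875)² / 36.6875 = 0.3706
χ² = 0.0020 + 0.0852 + 0.3203 + 0.3706 = 0.7781 ≈ 0.778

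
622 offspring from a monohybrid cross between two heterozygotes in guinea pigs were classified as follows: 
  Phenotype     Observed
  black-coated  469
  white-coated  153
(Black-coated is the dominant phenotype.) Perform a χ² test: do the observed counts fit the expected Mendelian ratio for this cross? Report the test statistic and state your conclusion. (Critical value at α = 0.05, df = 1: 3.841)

0.054; consistent

For a monohybrid cross between heterozygotes with complete dominance, the expected phenotypic ratio is 3:1.
Total ratio parts = 4. Expected numbers out of 622:
  black-coated: 622 × 3/4 = 466.5
  white-coated: 622 × 1/4 = 155.5
χ² = Σ (O − E)² / E
  black-coated: (469 − 466.5)² / 466.5 = 0.0134
  white-coated: (153 − 155.5)² / 155.5 = 0.0402
χ² = 0.0134 + 0.0402 = 0.0536 ≈ 0.054
Degrees of freedom = 2 − 1 = 1; critical value at α = 0.05 is 3.841.
Since 0.054 < 3.841, we fail to reject the null hypothesis — the data are consistent with the 3:1 ratio.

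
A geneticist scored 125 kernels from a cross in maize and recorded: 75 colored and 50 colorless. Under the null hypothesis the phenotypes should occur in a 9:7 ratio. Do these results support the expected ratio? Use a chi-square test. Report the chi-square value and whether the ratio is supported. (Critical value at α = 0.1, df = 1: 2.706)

0.714; consistent

Expected counts for N = 125 under a 9:7 ratio (total parts = 16):
  colored: 125 × 9/16 = 70.3125
  colorless: 125 × 7/16 = 54.6875
χ² = Σ (O − E)² / E
  colored: (75 − 70.3125)² / 70.3125 = 0.3125
  colorless: (50 − 54.6875)² / 54.6875 = 0.4018
χ² = 0.3125 + 0.4018 = 0.7143 ≈ 0.714
Degrees of freedom = 2 − 1 = 1; critical value at α = 0.1 is 2.706.
Since 0.714 < 2.706, we fail to reject the null hypothesis — the data are consistent with the 9:7 ratio.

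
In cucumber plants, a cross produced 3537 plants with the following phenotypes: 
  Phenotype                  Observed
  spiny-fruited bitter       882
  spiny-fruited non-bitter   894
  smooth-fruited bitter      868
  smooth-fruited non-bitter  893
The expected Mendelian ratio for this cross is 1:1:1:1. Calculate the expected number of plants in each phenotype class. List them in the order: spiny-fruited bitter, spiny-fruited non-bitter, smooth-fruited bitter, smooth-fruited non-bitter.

884.25, 884.25, 884.25, 884.25

Under the 1:1:1:1 hypothesis (Σ ratio = 4, N = 3537):
  spiny-fruited bitter: 3537 × 1/4 = 884.25
  spiny-fruited non-bitter: 3537 × 1/4 = 884.25
  smooth-fruited bitter: 3537 × 1/4 = 884.25
  smooth-fruited non-bitter: 3537 × 1/4 = 884.25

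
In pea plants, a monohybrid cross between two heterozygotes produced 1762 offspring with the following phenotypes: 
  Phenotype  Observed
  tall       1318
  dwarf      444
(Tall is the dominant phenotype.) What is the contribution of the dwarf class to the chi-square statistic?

For a monohybrid cross between heterozygotes with complete dominance, the expected phenotypic ratio is 3:1.
Under the 3:1 hypothesis (Σ ratio = 4, N = 1762):
  tall: 1762 × 3/4 = 1321.5
  dwarf: 1762 × 1/4 = 440.5
Contribution of dwarf: (444 − 440.5)² / 440.5 = 0.0278

0.028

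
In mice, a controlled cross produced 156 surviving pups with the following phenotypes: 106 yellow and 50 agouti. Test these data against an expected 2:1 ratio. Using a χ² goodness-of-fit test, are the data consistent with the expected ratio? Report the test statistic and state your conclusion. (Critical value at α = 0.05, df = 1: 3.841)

Under the 2:1 hypothesis (Σ ratio = 3, N = 156):
  yellow: 156 × 2/3 = 104
  agouti: 156 × 1/3 = 52
χ² = Σ (O − E)² / E
  yellow: (106 − 104)² / 104 = 0.0385
  agouti: (50 − 52)² / 52 = 0.0769
χ² = 0.0385 + 0.0769 = 0.1154 ≈ 0.115
Degrees of freedom = 2 − 1 = 1; critical value at α = 0.05 is 3.841.
Since 0.115 < 3.841, we fail to reject the null hypothesis — the data are consistent with the 2:1 ratio.

0.115; consistent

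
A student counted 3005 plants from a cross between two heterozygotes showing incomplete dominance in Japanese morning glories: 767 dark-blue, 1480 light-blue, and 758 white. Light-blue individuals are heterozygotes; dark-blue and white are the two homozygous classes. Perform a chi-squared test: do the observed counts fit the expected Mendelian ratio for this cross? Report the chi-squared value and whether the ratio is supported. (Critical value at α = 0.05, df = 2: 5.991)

With incomplete dominance, a heterozygote × heterozygote cross gives a 1:2:1 phenotypic ratio.
Expected counts for N = 3005 under a 1:2:1 ratio (total parts = 4):
  dark-blue: 3005 × 1/4 = 751.25
  light-blue: 3005 × 2/4 = 1502.5
  white: 3005 × 1/4 = 751.25
χ² = Σ (O − E)² / E
  dark-blue: (767 − 751.25)² / 751.25 = 0.3302
  light-blue: (1480 − 1502.5)² / 1502.5 = 0.3369
  white: (758 − 751.25)² / 751.25 = 0.0606
χ² = 0.3302 + 0.3369 + 0.0606 = 0.7277 ≈ 0.728
Degrees of freedom = 3 − 1 = 2; critical value at α = 0.05 is 5.991.
Since 0.728 < 5.991, we fail to reject the null hypothesis — the data are consistent with the 1:2:1 ratio.

0.728; consistent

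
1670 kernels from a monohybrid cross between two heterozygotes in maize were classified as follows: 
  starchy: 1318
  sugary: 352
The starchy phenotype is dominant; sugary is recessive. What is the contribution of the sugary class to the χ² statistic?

10.276

For a monohybrid cross between heterozygotes with complete dominance, the expected phenotypic ratio is 3:1.
The 3:1 ratio has 4 parts, so with N = 1670 the expected counts are:
  starchy: 1670 × 3/4 = 1252.5
  sugary: 1670 × 1/4 = 417.5
Contribution of sugary: (352 − 417.5)² / 417.5 = 10.2760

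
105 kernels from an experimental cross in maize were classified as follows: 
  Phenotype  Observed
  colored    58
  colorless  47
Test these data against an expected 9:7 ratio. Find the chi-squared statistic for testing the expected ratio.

Expected counts for N = 105 under a 9:7 ratio (total parts = 16):
  colored: 105 × 9/16 = 59.0625
  colorless: 105 × 7/16 = 45.9375
χ² = Σ (O − E)² / E
  colored: (58 − 59.0625)² / 59.0625 = 0.0191
  colorless: (47 − 45.9375)² / 45.9375 = 0.0246
χ² = 0.0191 + 0.0246 = 0.0437 ≈ 0.044

0.044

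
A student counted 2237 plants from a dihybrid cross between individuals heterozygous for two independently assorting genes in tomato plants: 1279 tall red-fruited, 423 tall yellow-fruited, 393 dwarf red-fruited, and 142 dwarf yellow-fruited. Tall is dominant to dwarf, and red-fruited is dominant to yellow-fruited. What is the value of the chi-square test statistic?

A dihybrid F₂ with independent assortment and complete dominance at both loci gives a 9:3:3:1 phenotypic ratio.
Total ratio parts = 16. Expected numbers out of 2237:
  tall red-fruited: 2237 × 9/16 = 1258.3125
  tall yellow-fruited: 2237 × 3/16 = 419.4375
  dwarf red-fruited: 2237 × 3/16 = 419.4375
  dwarf yellow-fruited: 2237 × 1/16 = 139.8125
χ² = Σ (O − E)² / E
  tall red-fruited: (1279 − 1258.3125)² / 1258.3125 = 0.3401
  tall yellow-fruited: (423 − 419.4375)² / 419.4375 = 0.0303
  dwarf red-fruited: (393 − 419.4375)² / 419.4375 = 1.6664
  dwarf yellow-fruited: (142 − 139.8125)² / 139.8125 = 0.0342
χ² = 0.3401 + 0.0303 + 1.6664 + 0.0342 = 2.071

2.071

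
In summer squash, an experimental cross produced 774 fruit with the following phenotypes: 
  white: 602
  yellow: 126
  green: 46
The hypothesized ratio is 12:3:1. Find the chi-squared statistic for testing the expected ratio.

3.433

Total ratio parts = 16. Expected numbers out of 774:
  white: 774 × 12/16 = 580.5
  yellow: 774 × 3/16 = 145.125
  green: 774 × 1/16 = 48.375
χ² = Σ (O − E)² / E
  white: (602 − 580.5)² / 580.5 = 0.7963
  yellow: (126 − 145.125)² / 145.125 = 2.5203
  green: (46 − 48.375)² / 48.375 = 0.1166
χ² = 0.7963 + 2.5203 + 0.1166 = 3.4332 ≈ 3.433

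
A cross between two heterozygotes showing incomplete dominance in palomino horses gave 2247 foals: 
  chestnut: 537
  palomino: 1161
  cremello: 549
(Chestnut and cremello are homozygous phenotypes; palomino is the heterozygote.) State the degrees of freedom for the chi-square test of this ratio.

2

With incomplete dominance, a heterozygote × heterozygote cross gives a 1:2:1 phenotypic ratio.
A goodness-of-fit test with 3 phenotype classes has df = 3 − 1 = 2.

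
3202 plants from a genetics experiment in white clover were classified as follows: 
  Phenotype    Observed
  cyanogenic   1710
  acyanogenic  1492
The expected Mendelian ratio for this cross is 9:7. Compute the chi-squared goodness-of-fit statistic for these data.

Expected counts for N = 3202 under a 9:7 ratio (total parts = 16):
  cyanogenic: 3202 × 9/16 = 1801.125
  acyanogenic: 3202 × 7/16 = 1400.875
χ² = Σ (O − E)² / E
  cyanogenic: (1710 − 1801.125)² / 1801.125 = 4.6103
  acyanogenic: (1492 − 1400.875)² / 1400.875 = 5.9276
χ² = 4.6103 + 5.9276 = 10.5379 ≈ 10.538

10.538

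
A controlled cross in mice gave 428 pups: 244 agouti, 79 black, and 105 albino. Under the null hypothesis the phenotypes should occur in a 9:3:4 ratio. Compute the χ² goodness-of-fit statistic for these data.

0.101

Under the 9:3:4 hypothesis (Σ ratio = 16, N = 428):
  agouti: 428 × 9/16 = 240.75
  black: 428 × 3/16 = 80.25
  albino: 428 × 4/16 = 107
χ² = Σ (O − E)² / E
  agouti: (244 − 240.75)² / 240.75 = 0.0439
  black: (79 − 80.25)² / 80.25 = 0.0195
  albino: (105 − 107)² / 107 = 0.0374
χ² = 0.0439 + 0.0195 + 0.0374 = 0.1008 ≈ 0.101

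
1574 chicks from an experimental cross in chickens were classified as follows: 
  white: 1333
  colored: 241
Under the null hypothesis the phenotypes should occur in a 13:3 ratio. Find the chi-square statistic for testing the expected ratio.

Total ratio parts = 16. Expected numbers out of 1574:
  white: 1574 × 13/16 = 1278.875
  colored: 1574 × 3/16 = 295.125
χ² = Σ (O − E)² / E
  white: (1333 − 1278.875)² / 1278.875 = 2.2907
  colored: (241 − 295.125)² / 295.125 = 9.9264
χ² = 2.2907 + 9.9264 = 12.2171 ≈ 12.217

12.217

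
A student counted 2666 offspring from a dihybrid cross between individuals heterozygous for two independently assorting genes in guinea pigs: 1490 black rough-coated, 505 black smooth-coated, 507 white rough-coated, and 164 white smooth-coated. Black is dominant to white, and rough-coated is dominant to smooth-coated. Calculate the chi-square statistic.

0.257

A dihybrid F₂ with independent assortment and complete dominance at both loci gives a 9:3:3:1 phenotypic ratio.
Under the 9:3:3:1 hypothesis (Σ ratio = 16, N = 2666):
  black rough-coated: 2666 × 9/16 = 1499.625
  black smooth-coated: 2666 × 3/16 = 499.875
  white rough-coated: 2666 × 3/16 = 499.875
  white smooth-coated: 2666 × 1/16 = 166.625
χ² = Σ (O − E)² / E
  black rough-coated: (1490 − 1499.625)² / 1499.625 = 0.0618
  black smooth-coated: (505 − 499.875)² / 499.875 = 0.0525
  white rough-coated: (507 − 499.875)² / 499.875 = 0.1016
  white smooth-coated: (164 − 166.625)² / 166.625 = 0.0414
χ² = 0.0618 + 0.0525 + 0.1016 + 0.0414 = 0.2573 ≈ 0.257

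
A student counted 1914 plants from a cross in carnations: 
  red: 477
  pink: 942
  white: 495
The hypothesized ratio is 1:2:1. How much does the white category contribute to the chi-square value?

0.569

Total ratio parts = 4. Expected numbers out of 1914:
  red: 1914 × 1/4 = 478.5
  pink: 1914 × 2/4 = 957
  white: 1914 × 1/4 = 478.5
Contribution of white: (495 − 478.5)² / 478.5 = 0.5690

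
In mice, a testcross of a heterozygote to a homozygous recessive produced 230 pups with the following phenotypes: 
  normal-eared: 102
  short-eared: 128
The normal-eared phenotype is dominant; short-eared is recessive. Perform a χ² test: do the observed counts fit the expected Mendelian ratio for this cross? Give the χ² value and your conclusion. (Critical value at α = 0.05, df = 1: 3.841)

2.939; consistent

A testcross of a heterozygote (Aa × aa) gives a 1:1 phenotypic ratio.
Total ratio parts = 2. Expected numbers out of 230:
  normal-eared: 230 × 1/2 = 115
  short-eared: 230 × 1/2 = 115
χ² = Σ (O − E)² / E
  normal-eared: (102 − 115)² / 115 = 1.4696
  short-eared: (128 − 115)² / 115 = 1.4696
χ² = 1.4696 + 1.4696 = 2.9392 ≈ 2.939
Degrees of freedom = 2 − 1 = 1; critical value at α = 0.05 is 3.841.
Since 2.939 < 3.841, we fail to reject the null hypothesis — the data are consistent with the 1:1 ratio.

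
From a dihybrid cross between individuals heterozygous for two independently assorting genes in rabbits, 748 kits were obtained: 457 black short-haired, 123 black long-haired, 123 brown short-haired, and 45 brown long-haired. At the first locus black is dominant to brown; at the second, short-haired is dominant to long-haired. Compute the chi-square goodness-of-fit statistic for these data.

A dihybrid F₂ with independent assortment and complete dominance at both loci gives a 9:3:3:1 phenotypic ratio.
Expected counts for N = 748 under a 9:3:3:1 ratio (total parts = 16):
  black short-haired: 748 × 9/16 = 420.75
  black long-haired: 748 × 3/16 = 140.25
  brown short-haired: 748 × 3/16 = 140.25
  brown long-haired: 748 × 1/16 = 46.75
χ² = Σ (O − E)² / E
  black short-haired: (457 − 420.75)² / 420.75 = 3.1231
  black long-haired: (123 − 140.25)² / 140.25 = 2.1217
  brown short-haired: (123 − 140.25)² / 140.25 = 2.1217
  brown long-haired: (45 − 46.75)² / 46.75 = 0.0655
χ² = 3.1231 + 2.1217 + 2.1217 + 0.0655 = 7.432

7.432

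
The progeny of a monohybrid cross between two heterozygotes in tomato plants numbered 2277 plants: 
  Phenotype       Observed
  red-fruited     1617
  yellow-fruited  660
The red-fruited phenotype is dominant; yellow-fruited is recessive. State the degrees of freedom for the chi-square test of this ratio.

1

For a monohybrid cross between heterozygotes with complete dominance, the expected phenotypic ratio is 3:1.
A goodness-of-fit test with 2 phenotype classes has df = 2 − 1 = 1.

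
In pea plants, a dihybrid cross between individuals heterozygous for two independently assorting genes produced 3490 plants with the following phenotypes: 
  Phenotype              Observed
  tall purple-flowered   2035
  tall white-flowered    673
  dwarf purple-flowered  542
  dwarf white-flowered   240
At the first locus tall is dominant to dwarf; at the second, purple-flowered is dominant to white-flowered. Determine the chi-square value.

A dihybrid F₂ with independent assortment and complete dominance at both loci gives a 9:3:3:1 phenotypic ratio.
Total ratio parts = 16. Expected numbers out of 3490:
  tall purple-flowered: 3490 × 9/16 = 1963.125
  tall white-flowered: 3490 × 3/16 = 654.375
  dwarf purple-flowered: 3490 × 3/16 = 654.375
  dwarf white-flowered: 3490 × 1/16 = 218.125
χ² = Σ (O − E)² / E
  tall purple-flowered: (2035 − 1963.125)² / 1963.125 = 2.6315
  tall white-flowered: (673 − 654.375)² / 654.375 = 0.5301
  dwarf purple-flowered: (542 − 654.375)² / 654.375 = 19.2980
  dwarf white-flowered: (240 − 218.125)² / 218.125 = 2.1938
χ² = 2.6315 + 0.5301 + 19.2980 + 2.1938 = 24.6534 ≈ 24.653

24.653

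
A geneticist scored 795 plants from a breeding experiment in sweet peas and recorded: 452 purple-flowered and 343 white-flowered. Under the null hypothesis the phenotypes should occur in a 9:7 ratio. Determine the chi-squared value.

Total ratio parts = 16. Expected numbers out of 795:
  purple-flowered: 795 × 9/16 = 447.1875
  white-flowered: 795 × 7/16 = 347.8125
χ² = Σ (O − E)² / E
  purple-flowered: (452 − 447.1875)² / 447.1875 = 0.0518
  white-flowered: (343 − 347.8125)² / 347.8125 = 0.0666
χ² = 0.0518 + 0.0666 = 0.1184 ≈ 0.118

0.118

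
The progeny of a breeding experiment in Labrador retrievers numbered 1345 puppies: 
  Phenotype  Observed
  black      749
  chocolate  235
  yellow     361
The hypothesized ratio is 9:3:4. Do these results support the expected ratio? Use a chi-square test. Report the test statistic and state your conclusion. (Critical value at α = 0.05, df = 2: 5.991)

3.069; consistent

Expected counts for N = 1345 under a 9:3:4 ratio (total parts = 16):
  black: 1345 × 9/16 = 756.5625
  chocolate: 1345 × 3/16 = 252.1875
  yellow: 1345 × 4/16 = 336.25
χ² = Σ (O − E)² / E
  black: (749 − 756.5625)² / 756.5625 = 0.0756
  chocolate: (235 − 252.1875)² / 252.1875 = 1.1714
  yellow: (361 − 336.25)² / 336.25 = 1.8217
χ² = 0.0756 + 1.1714 + 1.8217 = 3.0687 ≈ 3.069
Degrees of freedom = 3 − 1 = 2; critical value at α = 0.05 is 5.991.
Since 3.069 < 5.991, we fail to reject the null hypothesis — the data are consistent with the 9:3:4 ratio.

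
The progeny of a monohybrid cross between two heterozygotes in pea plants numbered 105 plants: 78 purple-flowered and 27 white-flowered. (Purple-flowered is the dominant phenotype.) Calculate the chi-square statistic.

For a monohybrid cross between heterozygotes with complete dominance, the expected phenotypic ratio is 3:1.
Expected counts for N = 105 under a 3:1 ratio (total parts = 4):
  purple-flowered: 105 × 3/4 = 78.75
  white-flowered: 105 × 1/4 = 26.25
χ² = Σ (O − E)² / E
  purple-flowered: (78 − 78.75)² / 78.75 = 0.0071
  white-flowered: (27 − 26.25)² / 26.25 = 0.0214
χ² = 0.0071 + 0.0214 = 0.0285 ≈ 0.029

0.029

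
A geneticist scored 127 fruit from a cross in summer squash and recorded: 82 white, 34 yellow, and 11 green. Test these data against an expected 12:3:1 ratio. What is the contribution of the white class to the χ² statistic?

The 12:3:1 ratio has 16 parts, so with N = 127 the expected counts are:
  white: 127 × 12/16 = 95.25
  yellow: 127 × 3/16 = 23.8125
  green: 127 × 1/16 = 7.9375
Contribution of white: (82 − 95.25)² / 95.25 = 1.8432

1.843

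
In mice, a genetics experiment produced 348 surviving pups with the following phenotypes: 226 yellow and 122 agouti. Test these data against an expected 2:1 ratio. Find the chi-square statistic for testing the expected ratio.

Under the 2:1 hypothesis (Σ ratio = 3, N = 348):
  yellow: 348 × 2/3 = 232
  agouti: 348 × 1/3 = 116
χ² = Σ (O − E)² / E
  yellow: (226 − 232)² / 232 = 0.1552
  agouti: (122 − 116)² / 116 = 0.3103
χ² = 0.1552 + 0.3103 = 0.4655 ≈ 0.466

0.466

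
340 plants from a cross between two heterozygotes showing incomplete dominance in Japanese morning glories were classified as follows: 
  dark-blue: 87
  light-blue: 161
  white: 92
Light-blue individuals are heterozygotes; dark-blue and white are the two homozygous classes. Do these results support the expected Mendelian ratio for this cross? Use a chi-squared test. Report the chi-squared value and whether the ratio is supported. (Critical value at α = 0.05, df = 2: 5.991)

With incomplete dominance, a heterozygote × heterozygote cross gives a 1:2:1 phenotypic ratio.
Under the 1:2:1 hypothesis (Σ ratio = 4, N = 340):
  dark-blue: 340 × 1/4 = 85
  light-blue: 340 × 2/4 = 170
  white: 340 × 1/4 = 85
χ² = Σ (O − E)² / E
  dark-blue: (87 − 85)² / 85 = 0.0471
  light-blue: (161 − 170)² / 170 = 0.4765
  white: (92 − 85)² / 85 = 0.5765
χ² = 0.0471 + 0.4765 + 0.5765 = 1.1001 ≈ 1.100
Degrees of freedom = 3 − 1 = 2; critical value at α = 0.05 is 5.991.
Since 1.100 < 5.991, we fail to reject the null hypothesis — the data are consistent with the 1:2:1 ratio.

1.100; consistent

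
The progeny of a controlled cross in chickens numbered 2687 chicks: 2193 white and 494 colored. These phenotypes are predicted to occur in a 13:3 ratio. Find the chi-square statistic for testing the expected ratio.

0.235

Under the 13:3 hypothesis (Σ ratio = 16, N = 2687):
  white: 2687 × 13/16 = 2183.1875
  colored: 2687 × 3/16 = 503.8125
χ² = Σ (O − E)² / E
  white: (2193 − 2183.1875)² / 2183.1875 = 0.0441
  colored: (494 − 503.8125)² / 503.8125 = 0.1911
χ² = 0.0441 + 0.1911 = 0.2352 ≈ 0.235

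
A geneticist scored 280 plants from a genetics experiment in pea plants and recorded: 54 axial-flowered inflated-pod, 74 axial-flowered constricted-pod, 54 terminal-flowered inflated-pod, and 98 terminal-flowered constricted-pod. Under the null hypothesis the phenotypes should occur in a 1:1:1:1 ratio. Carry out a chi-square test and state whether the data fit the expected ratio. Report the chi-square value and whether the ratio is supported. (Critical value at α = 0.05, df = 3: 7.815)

Expected counts for N = 280 under a 1:1:1:1 ratio (total parts = 4):
  axial-flowered inflated-pod: 280 × 1/4 = 70
  axial-flowered constricted-pod: 280 × 1/4 = 70
  terminal-flowered inflated-pod: 280 × 1/4 = 70
  terminal-flowered constricted-pod: 280 × 1/4 = 70
χ² = Σ (O − E)² / E
  axial-flowered inflated-pod: (54 − 70)² / 70 = 3.6571
  axial-flowered constricted-pod: (74 − 70)² / 70 = 0.2286
  terminal-flowered inflated-pod: (54 − 70)² / 70 = 3.6571
  terminal-flowered constricted-pod: (98 − 70)² / 70 = 11.2000
χ² = 3.6571 + 0.2286 + 3.6571 + 11.2000 = 18.7428 ≈ 18.743
Degrees of freedom = 4 − 1 = 3; critical value at α = 0.05 is 7.815.
Since 18.743 > 7.815, we reject the null hypothesis — the data do not fit the 1:1:1:1 ratio.

18.743; not consistent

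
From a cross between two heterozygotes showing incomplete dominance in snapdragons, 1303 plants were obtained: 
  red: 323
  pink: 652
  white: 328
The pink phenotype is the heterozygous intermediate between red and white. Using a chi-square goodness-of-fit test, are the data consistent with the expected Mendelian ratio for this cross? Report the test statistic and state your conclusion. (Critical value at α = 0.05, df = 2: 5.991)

0.039; consistent

With incomplete dominance, a heterozygote × heterozygote cross gives a 1:2:1 phenotypic ratio.
The 1:2:1 ratio has 4 parts, so with N = 1303 the expected counts are:
  red: 1303 × 1/4 = 325.75
  pink: 1303 × 2/4 = 651.5
  white: 1303 × 1/4 = 325.75
χ² = Σ (O − E)² / E
  red: (323 − 325.75)² / 325.75 = 0.0232
  pink: (652 − 651.5)² / 651.5 = 0.0004
  white: (328 − 325.75)² / 325.75 = 0.0155
χ² = 0.0232 + 0.0004 + 0.0155 = 0.0391 ≈ 0.039
Degrees of freedom = 3 − 1 = 2; critical value at α = 0.05 is 5.991.
Since 0.039 < 5.991, we fail to reject the null hypothesis — the data are consistent with the 1:2:1 ratio.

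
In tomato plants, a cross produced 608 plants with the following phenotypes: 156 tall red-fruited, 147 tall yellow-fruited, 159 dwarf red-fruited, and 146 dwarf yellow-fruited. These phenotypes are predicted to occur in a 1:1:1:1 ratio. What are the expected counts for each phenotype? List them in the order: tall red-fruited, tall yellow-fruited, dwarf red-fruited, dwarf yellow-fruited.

Under the 1:1:1:1 hypothesis (Σ ratio = 4, N = 608):
  tall red-fruited: 608 × 1/4 = 152
  tall yellow-fruited: 608 × 1/4 = 152
  dwarf red-fruited: 608 × 1/4 = 152
  dwarf yellow-fruited: 608 × 1/4 = 152

152, 152, 152, 152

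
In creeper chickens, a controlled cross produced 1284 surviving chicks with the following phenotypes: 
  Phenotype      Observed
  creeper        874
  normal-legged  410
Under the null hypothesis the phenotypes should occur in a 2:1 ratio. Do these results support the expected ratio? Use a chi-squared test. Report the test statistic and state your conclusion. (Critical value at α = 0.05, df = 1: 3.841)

Under the 2:1 hypothesis (Σ ratio = 3, N = 1284):
  creeper: 1284 × 2/3 = 856
  normal-legged: 1284 × 1/3 = 428
χ² = Σ (O − E)² / E
  creeper: (874 − 856)² / 856 = 0.3785
  normal-legged: (410 − 428)² / 428 = 0.7570
χ² = 0.3785 + 0.7570 = 1.1355 ≈ 1.136
Degrees of freedom = 2 − 1 = 1; critical value at α = 0.05 is 3.841.
Since 1.136 < 3.841, we fail to reject the null hypothesis — the data are consistent with the 2:1 ratio.

1.136; consistent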